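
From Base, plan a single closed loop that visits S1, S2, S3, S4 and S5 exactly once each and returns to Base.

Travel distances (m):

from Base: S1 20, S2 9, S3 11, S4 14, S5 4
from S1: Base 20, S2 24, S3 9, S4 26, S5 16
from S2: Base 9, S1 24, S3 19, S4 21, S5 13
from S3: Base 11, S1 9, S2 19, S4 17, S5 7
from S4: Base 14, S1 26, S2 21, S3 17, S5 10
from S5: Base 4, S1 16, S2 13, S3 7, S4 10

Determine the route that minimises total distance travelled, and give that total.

Shortest round trip = 73 m.

Base - S1 - S2 - S3 - S4 - S5 - Base: 20+24+19+17+10+4 = 94
Base - S1 - S2 - S3 - S5 - S4 - Base: 20+24+19+7+10+14 = 94
Base - S1 - S2 - S4 - S3 - S5 - Base: 20+24+21+17+7+4 = 93
Base - S1 - S2 - S4 - S5 - S3 - Base: 20+24+21+10+7+11 = 93
Base - S1 - S2 - S5 - S3 - S4 - Base: 20+24+13+7+17+14 = 95
Base - S1 - S2 - S5 - S4 - S3 - Base: 20+24+13+10+17+11 = 95
Base - S1 - S3 - S2 - S4 - S5 - Base: 20+9+19+21+10+4 = 83
Base - S1 - S3 - S2 - S5 - S4 - Base: 20+9+19+13+10+14 = 85
Base - S1 - S3 - S4 - S2 - S5 - Base: 20+9+17+21+13+4 = 84
Base - S1 - S3 - S4 - S5 - S2 - Base: 20+9+17+10+13+9 = 78
Base - S1 - S3 - S5 - S2 - S4 - Base: 20+9+7+13+21+14 = 84
Base - S1 - S3 - S5 - S4 - S2 - Base: 20+9+7+10+21+9 = 76
Base - S1 - S4 - S2 - S3 - S5 - Base: 20+26+21+19+7+4 = 97
Base - S1 - S4 - S2 - S5 - S3 - Base: 20+26+21+13+7+11 = 98
… (46 more)
Base - S2 - S1 - S3 - S4 - S5 - Base: 9+24+9+17+10+4 = 73  ← best
The minimum is 73.
One optimal route: Base → S2 → S1 → S3 → S4 → S5 → Base (or its reverse).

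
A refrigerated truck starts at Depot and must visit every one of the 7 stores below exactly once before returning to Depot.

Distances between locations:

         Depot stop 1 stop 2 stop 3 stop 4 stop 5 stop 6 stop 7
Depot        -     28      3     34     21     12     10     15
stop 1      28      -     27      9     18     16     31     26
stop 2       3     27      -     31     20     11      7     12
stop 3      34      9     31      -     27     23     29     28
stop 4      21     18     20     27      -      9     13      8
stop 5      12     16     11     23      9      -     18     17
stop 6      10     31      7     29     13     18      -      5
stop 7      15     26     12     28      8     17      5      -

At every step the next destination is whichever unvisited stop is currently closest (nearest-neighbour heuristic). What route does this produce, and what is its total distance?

From Depot: distances to unvisited — stop 2=3, stop 6=10, stop 5=12, stop 7=15, stop 4=21, stop 1=28, stop 3=34. Nearest is stop 2 (3).
From stop 2: distances to unvisited — stop 6=7, stop 5=11, stop 7=12, stop 4=20, stop 1=27, stop 3=31. Nearest is stop 6 (7).
From stop 6: distances to unvisited — stop 7=5, stop 4=13, stop 5=18, stop 3=29, stop 1=31. Nearest is stop 7 (5).
From stop 7: distances to unvisited — stop 4=8, stop 5=17, stop 1=26, stop 3=28. Nearest is stop 4 (8).
From stop 4: distances to unvisited — stop 5=9, stop 1=18, stop 3=27. Nearest is stop 5 (9).
From stop 5: distances to unvisited — stop 1=16, stop 3=23. Nearest is stop 1 (16).
From stop 1: distances to unvisited — stop 3=9. Nearest is stop 3 (9).
Return stop 3→Depot: 34.
Total = 3 + 7 + 5 + 8 + 9 + 16 + 9 + 34 = 91.

Total distance 91 via the nearest-neighbour route Depot → stop 2 → stop 6 → stop 7 → stop 4 → stop 5 → stop 1 → stop 3 → Depot.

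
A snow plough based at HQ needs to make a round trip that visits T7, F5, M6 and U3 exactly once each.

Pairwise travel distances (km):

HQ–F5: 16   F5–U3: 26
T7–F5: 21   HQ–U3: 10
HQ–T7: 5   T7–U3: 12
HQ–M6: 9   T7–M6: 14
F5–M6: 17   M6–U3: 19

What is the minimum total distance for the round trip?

With 4 stops there are 4!/2 = 12 distinct round trips (a route and its reverse cost the same).
HQ→T7→F5→M6→U3→HQ: 5+21+17+19+10 = 72
HQ→T7→F5→U3→M6→HQ: 5+21+26+19+9 = 80
HQ→T7→M6→F5→U3→HQ: 5+14+17+26+10 = 72
HQ→T7→M6→U3→F5→HQ: 5+14+19+26+16 = 80
HQ→T7→U3→F5→M6→HQ: 5+12+26+17+9 = 69
HQ→T7→U3→M6→F5→HQ: 5+12+19+17+16 = 69
HQ→F5→T7→M6→U3→HQ: 16+21+14+19+10 = 80
HQ→F5→T7→U3→M6→HQ: 16+21+12+19+9 = 77
HQ→F5→M6→T7→U3→HQ: 16+17+14+12+10 = 69
HQ→F5→U3→T7→M6→HQ: 16+26+12+14+9 = 77
HQ→M6→T7→F5→U3→HQ: 9+14+21+26+10 = 80
HQ→M6→F5→T7→U3→HQ: 9+17+21+12+10 = 69
The minimum is 69.
One optimal route: HQ → T7 → U3 → F5 → M6 → HQ (or its reverse).

Shortest round trip = 69 km.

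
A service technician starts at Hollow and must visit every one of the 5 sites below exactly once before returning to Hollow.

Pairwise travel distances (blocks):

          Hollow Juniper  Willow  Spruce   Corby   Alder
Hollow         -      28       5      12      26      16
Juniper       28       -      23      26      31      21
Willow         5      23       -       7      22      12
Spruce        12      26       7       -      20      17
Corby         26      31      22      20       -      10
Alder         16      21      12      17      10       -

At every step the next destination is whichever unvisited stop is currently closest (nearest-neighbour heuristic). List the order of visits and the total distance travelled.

At Hollow the remaining stops are Willow 5, Spruce 12, Alder 16, Corby 26, Juniper 28; go to Willow.
At Willow the remaining stops are Spruce 7, Alder 12, Corby 22, Juniper 23; go to Spruce.
At Spruce the remaining stops are Alder 17, Corby 20, Juniper 26; go to Alder.
At Alder the remaining stops are Corby 10, Juniper 21; go to Corby.
At Corby the remaining stops are Juniper 31; go to Juniper.
Return Juniper→Hollow: 28.
Total = 5 + 7 + 17 + 10 + 31 + 28 = 98.

98 blocks along Hollow → Willow → Spruce → Alder → Corby → Juniper → Hollow.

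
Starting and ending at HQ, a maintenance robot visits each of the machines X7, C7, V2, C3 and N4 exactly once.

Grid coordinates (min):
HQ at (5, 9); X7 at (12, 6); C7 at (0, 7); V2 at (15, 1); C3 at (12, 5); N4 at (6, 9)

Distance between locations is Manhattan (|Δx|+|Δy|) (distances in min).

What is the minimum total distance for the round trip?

46 min — the shortest possible round trip.

With 5 stops there are 5!/2 = 60 distinct round trips (a route and its reverse cost the same).
HQ - X7 - C7 - V2 - C3 - N4 - HQ: 10+13+21+7+10+1 = 62
HQ - X7 - C7 - V2 - N4 - C3 - HQ: 10+13+21+17+10+11 = 82
HQ - X7 - C7 - C3 - V2 - N4 - HQ: 10+13+14+7+17+1 = 62
HQ - X7 - C7 - C3 - N4 - V2 - HQ: 10+13+14+10+17+18 = 82
HQ - X7 - C7 - N4 - V2 - C3 - HQ: 10+13+8+17+7+11 = 66
HQ - X7 - C7 - N4 - C3 - V2 - HQ: 10+13+8+10+7+18 = 66
HQ - X7 - V2 - C7 - C3 - N4 - HQ: 10+8+21+14+10+1 = 64
HQ - X7 - V2 - C7 - N4 - C3 - HQ: 10+8+21+8+10+11 = 68
HQ - X7 - V2 - C3 - C7 - N4 - HQ: 10+8+7+14+8+1 = 48
HQ - X7 - V2 - C3 - N4 - C7 - HQ: 10+8+7+10+8+7 = 50
HQ - X7 - V2 - N4 - C7 - C3 - HQ: 10+8+17+8+14+11 = 68
HQ - X7 - V2 - N4 - C3 - C7 - HQ: 10+8+17+10+14+7 = 66
HQ - X7 - C3 - C7 - V2 - N4 - HQ: 10+1+14+21+17+1 = 64
HQ - X7 - C3 - C7 - N4 - V2 - HQ: 10+1+14+8+17+18 = 68
… (46 more)
HQ - C7 - X7 - V2 - C3 - N4 - HQ: 7+13+8+7+10+1 = 46  ← best
The minimum is 46.
One optimal route: HQ → C7 → X7 → V2 → C3 → N4 → HQ (or its reverse).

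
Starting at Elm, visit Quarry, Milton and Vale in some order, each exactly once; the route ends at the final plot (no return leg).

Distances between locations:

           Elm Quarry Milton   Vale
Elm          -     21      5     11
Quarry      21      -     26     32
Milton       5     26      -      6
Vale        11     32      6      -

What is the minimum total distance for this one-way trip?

43 — the minimum one-way total.

There are 3! = 6 possible orderings.
Elm - Quarry - Milton - Vale: 21+26+6 = 53
Elm - Quarry - Vale - Milton: 21+32+6 = 59
Elm - Milton - Quarry - Vale: 5+26+32 = 63
Elm - Milton - Vale - Quarry: 5+6+32 = 43
Elm - Vale - Quarry - Milton: 11+32+26 = 69
Elm - Vale - Milton - Quarry: 11+6+26 = 43
The minimum is 43.
One shortest path: Elm → Milton → Vale → Quarry.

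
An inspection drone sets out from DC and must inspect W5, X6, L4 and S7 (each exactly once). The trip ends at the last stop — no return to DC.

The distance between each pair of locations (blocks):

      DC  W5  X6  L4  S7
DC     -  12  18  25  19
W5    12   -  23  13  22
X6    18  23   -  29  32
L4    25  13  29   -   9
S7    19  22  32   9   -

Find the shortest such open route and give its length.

Minimum one-way distance = 63 blocks.

There are 4! = 24 possible orderings.
DC → W5 → X6 → L4 → S7: 12+23+29+9 = 73
DC → W5 → X6 → S7 → L4: 12+23+32+9 = 76
DC → W5 → L4 → X6 → S7: 12+13+29+32 = 86
DC → W5 → L4 → S7 → X6: 12+13+9+32 = 66
DC → W5 → S7 → X6 → L4: 12+22+32+29 = 95
DC → W5 → S7 → L4 → X6: 12+22+9+29 = 72
DC → X6 → W5 → L4 → S7: 18+23+13+9 = 63
DC → X6 → W5 → S7 → L4: 18+23+22+9 = 72
DC → X6 → L4 → W5 → S7: 18+29+13+22 = 82
DC → X6 → L4 → S7 → W5: 18+29+9+22 = 78
DC → X6 → S7 → W5 → L4: 18+32+22+13 = 85
DC → X6 → S7 → L4 → W5: 18+32+9+13 = 72
DC → L4 → W5 → X6 → S7: 25+13+23+32 = 93
DC → L4 → W5 → S7 → X6: 25+13+22+32 = 92
… (10 more)
The minimum is 63.
One shortest path: DC → X6 → W5 → L4 → S7.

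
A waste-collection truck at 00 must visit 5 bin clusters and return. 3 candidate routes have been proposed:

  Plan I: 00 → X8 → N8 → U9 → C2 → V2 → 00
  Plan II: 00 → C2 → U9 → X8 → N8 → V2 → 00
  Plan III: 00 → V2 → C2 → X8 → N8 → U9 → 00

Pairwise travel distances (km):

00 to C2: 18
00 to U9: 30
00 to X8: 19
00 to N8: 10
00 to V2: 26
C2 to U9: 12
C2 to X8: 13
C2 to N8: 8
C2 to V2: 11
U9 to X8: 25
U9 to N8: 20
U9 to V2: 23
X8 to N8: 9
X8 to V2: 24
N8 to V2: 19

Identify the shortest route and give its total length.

Shortest is Plan I, total 97 km.

Plan I: 19 + 9 + 20 + 12 + 11 + 26 = 97
Plan II: 18 + 12 + 25 + 9 + 19 + 26 = 109
Plan III: 26 + 11 + 13 + 9 + 20 + 30 = 109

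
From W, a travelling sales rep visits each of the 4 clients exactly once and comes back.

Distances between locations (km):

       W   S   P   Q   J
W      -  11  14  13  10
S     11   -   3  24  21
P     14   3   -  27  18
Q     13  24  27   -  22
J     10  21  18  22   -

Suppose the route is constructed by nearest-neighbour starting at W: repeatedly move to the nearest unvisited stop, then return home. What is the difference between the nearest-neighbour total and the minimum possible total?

W: J=10, S=11, Q=13, P=14 ⇒ J
J: P=18, S=21, Q=22 ⇒ P
P: S=3, Q=27 ⇒ S
S: Q=24 ⇒ Q
NN route W → J → P → S → Q → W costs 68.
Optimal: W → S → P → J → Q → W costs 67 (by enumerating all 12 distinct tours).
Excess = 68 − 67 = 1.

The nearest-neighbour route is 1 km longer than optimal.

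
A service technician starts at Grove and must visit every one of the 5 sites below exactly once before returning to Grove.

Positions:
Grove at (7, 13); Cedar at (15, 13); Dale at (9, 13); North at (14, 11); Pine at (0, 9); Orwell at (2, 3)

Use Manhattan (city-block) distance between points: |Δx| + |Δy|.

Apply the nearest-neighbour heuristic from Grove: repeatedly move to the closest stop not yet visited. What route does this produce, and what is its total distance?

At Grove the remaining stops are Dale 2, Cedar 8, North 9, Pine 11, Orwell 15; go to Dale.
At Dale the remaining stops are Cedar 6, North 7, Pine 13, Orwell 17; go to Cedar.
At Cedar the remaining stops are North 3, Pine 19, Orwell 23; go to North.
At North the remaining stops are Pine 16, Orwell 20; go to Pine.
At Pine the remaining stops are Orwell 8; go to Orwell.
Return Orwell→Grove: 15.
Total = 2 + 6 + 3 + 16 + 8 + 15 = 50.

50 along Grove → Dale → Cedar → North → Pine → Orwell → Grove.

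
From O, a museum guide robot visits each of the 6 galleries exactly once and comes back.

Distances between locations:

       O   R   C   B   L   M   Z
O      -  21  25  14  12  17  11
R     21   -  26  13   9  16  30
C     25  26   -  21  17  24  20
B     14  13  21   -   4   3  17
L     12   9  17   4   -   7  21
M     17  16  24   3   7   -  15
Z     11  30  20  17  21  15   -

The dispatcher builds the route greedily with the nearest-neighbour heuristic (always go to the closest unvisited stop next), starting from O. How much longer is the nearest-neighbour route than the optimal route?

From O: Z=11, L=12, B=14, M=17, R=21, C=25 → choose Z (11).
From Z: M=15, B=17, C=20, L=21, R=30 → choose M (15).
From M: B=3, L=7, R=16, C=24 → choose B (3).
From B: L=4, R=13, C=21 → choose L (4).
From L: R=9, C=17 → choose R (9).
From R: C=26 → choose C (26).
NN route O → Z → M → B → L → R → C → O costs 93.
Optimal: O → B → M → R → L → C → Z → O costs 90 (by enumerating all 360 distinct tours).
Excess = 93 − 90 = 3.

3 longer than the optimal tour.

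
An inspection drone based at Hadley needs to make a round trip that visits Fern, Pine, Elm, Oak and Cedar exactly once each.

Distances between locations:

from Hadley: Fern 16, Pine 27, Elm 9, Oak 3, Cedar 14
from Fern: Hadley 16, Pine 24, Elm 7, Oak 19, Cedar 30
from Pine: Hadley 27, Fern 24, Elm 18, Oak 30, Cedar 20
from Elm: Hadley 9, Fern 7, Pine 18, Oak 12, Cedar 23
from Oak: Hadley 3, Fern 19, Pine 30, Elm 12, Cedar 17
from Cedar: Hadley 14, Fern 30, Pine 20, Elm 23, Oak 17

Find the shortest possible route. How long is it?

Hadley - Fern - Pine - Elm - Oak - Cedar - Hadley: 16+24+18+12+17+14 = 101
Hadley - Fern - Pine - Elm - Cedar - Oak - Hadley: 16+24+18+23+17+3 = 101
Hadley - Fern - Pine - Oak - Elm - Cedar - Hadley: 16+24+30+12+23+14 = 119
Hadley - Fern - Pine - Oak - Cedar - Elm - Hadley: 16+24+30+17+23+9 = 119
Hadley - Fern - Pine - Cedar - Elm - Oak - Hadley: 16+24+20+23+12+3 = 98
Hadley - Fern - Pine - Cedar - Oak - Elm - Hadley: 16+24+20+17+12+9 = 98
Hadley - Fern - Elm - Pine - Oak - Cedar - Hadley: 16+7+18+30+17+14 = 102
Hadley - Fern - Elm - Pine - Cedar - Oak - Hadley: 16+7+18+20+17+3 = 81
Hadley - Fern - Elm - Oak - Pine - Cedar - Hadley: 16+7+12+30+20+14 = 99
Hadley - Fern - Elm - Oak - Cedar - Pine - Hadley: 16+7+12+17+20+27 = 99
Hadley - Fern - Elm - Cedar - Pine - Oak - Hadley: 16+7+23+20+30+3 = 99
Hadley - Fern - Elm - Cedar - Oak - Pine - Hadley: 16+7+23+17+30+27 = 120
Hadley - Fern - Oak - Pine - Elm - Cedar - Hadley: 16+19+30+18+23+14 = 120
Hadley - Fern - Oak - Pine - Cedar - Elm - Hadley: 16+19+30+20+23+9 = 117
… (46 more)
Hadley - Elm - Fern - Pine - Cedar - Oak - Hadley: 9+7+24+20+17+3 = 80  ← best
The minimum is 80.
One optimal route: Hadley → Elm → Fern → Pine → Cedar → Oak → Hadley (or its reverse).

Shortest round trip = 80.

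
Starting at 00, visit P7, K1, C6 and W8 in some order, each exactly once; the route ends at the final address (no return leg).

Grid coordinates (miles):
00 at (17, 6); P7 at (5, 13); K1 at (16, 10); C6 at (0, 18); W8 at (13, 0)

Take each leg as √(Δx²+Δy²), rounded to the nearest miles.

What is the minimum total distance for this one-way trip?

There are 4! = 24 possible orderings.
00→P7→K1→C6→W8: 14+11+18+22 = 65
00→P7→K1→W8→C6: 14+11+10+22 = 57
00→P7→C6→K1→W8: 14+7+18+10 = 49
00→P7→C6→W8→K1: 14+7+22+10 = 53
00→P7→W8→K1→C6: 14+15+10+18 = 57
00→P7→W8→C6→K1: 14+15+22+18 = 69
00→K1→P7→C6→W8: 4+11+7+22 = 44
00→K1→P7→W8→C6: 4+11+15+22 = 52
00→K1→C6→P7→W8: 4+18+7+15 = 44
00→K1→C6→W8→P7: 4+18+22+15 = 59
00→K1→W8→P7→C6: 4+10+15+7 = 36
00→K1→W8→C6→P7: 4+10+22+7 = 43
00→C6→P7→K1→W8: 21+7+11+10 = 49
00→C6→P7→W8→K1: 21+7+15+10 = 53
… (10 more)
00→W8→K1→P7→C6: 7+10+11+7 = 35  ← best
The minimum is 35.
One shortest path: 00 → W8 → K1 → P7 → C6.

Minimum one-way distance = 35 miles.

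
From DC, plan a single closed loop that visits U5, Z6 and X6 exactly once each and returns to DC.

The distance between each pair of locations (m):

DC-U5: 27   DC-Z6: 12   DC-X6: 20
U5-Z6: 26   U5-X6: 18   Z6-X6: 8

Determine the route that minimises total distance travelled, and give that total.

DC - U5 - Z6 - X6 - DC: 27+26+8+20 = 81
DC - U5 - X6 - Z6 - DC: 27+18+8+12 = 65
DC - Z6 - U5 - X6 - DC: 12+26+18+20 = 76
The minimum is 65.
One optimal route: DC → U5 → X6 → Z6 → DC (or its reverse).

Shortest round trip = 65 m.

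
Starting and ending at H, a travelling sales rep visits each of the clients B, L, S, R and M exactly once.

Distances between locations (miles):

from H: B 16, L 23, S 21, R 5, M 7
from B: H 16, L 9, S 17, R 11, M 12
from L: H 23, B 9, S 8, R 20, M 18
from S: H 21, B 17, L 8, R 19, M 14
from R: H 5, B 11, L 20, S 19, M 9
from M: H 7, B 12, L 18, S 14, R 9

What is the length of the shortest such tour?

Shortest round trip = 54 miles.

There are 60 distinct closed tours to check (reversals are equivalent).
H→B→L→S→R→M→H: 16+9+8+19+9+7 = 68
H→B→L→S→M→R→H: 16+9+8+14+9+5 = 61
H→B→L→R→S→M→H: 16+9+20+19+14+7 = 85
H→B→L→R→M→S→H: 16+9+20+9+14+21 = 89
H→B→L→M→S→R→H: 16+9+18+14+19+5 = 81
H→B→L→M→R→S→H: 16+9+18+9+19+21 = 92
H→B→S→L→R→M→H: 16+17+8+20+9+7 = 77
H→B→S→L→M→R→H: 16+17+8+18+9+5 = 73
H→B→S→R→L→M→H: 16+17+19+20+18+7 = 97
H→B→S→R→M→L→H: 16+17+19+9+18+23 = 102
H→B→S→M→L→R→H: 16+17+14+18+20+5 = 90
H→B→S→M→R→L→H: 16+17+14+9+20+23 = 99
H→B→R→L→S→M→H: 16+11+20+8+14+7 = 76
H→B→R→L→M→S→H: 16+11+20+18+14+21 = 100
… (46 more)
H→R→B→L→S→M→H: 5+11+9+8+14+7 = 54  ← best
The minimum is 54.
One optimal route: H → R → B → L → S → M → H (or its reverse).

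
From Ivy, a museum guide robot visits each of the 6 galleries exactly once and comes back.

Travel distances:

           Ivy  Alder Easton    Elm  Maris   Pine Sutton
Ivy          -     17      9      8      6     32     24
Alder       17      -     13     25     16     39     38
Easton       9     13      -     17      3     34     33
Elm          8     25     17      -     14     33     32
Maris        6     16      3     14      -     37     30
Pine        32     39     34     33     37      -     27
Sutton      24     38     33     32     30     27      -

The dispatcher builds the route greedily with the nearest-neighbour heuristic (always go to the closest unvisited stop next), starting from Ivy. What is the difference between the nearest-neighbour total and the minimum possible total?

Ivy: Maris=6, Elm=8, Easton=9, Alder=17, Sutton=24, Pine=32 ⇒ Maris
Maris: Easton=3, Elm=14, Alder=16, Sutton=30, Pine=37 ⇒ Easton
Easton: Alder=13, Elm=17, Sutton=33, Pine=34 ⇒ Alder
Alder: Elm=25, Sutton=38, Pine=39 ⇒ Elm
Elm: Sutton=32, Pine=33 ⇒ Sutton
Sutton: Pine=27 ⇒ Pine
NN route Ivy → Maris → Easton → Alder → Elm → Sutton → Pine → Ivy costs 138.
Optimal: Ivy → Elm → Maris → Easton → Alder → Pine → Sutton → Ivy costs 128 (by enumerating all 360 distinct tours).
Excess = 138 − 128 = 10.

Excess over optimum: 10.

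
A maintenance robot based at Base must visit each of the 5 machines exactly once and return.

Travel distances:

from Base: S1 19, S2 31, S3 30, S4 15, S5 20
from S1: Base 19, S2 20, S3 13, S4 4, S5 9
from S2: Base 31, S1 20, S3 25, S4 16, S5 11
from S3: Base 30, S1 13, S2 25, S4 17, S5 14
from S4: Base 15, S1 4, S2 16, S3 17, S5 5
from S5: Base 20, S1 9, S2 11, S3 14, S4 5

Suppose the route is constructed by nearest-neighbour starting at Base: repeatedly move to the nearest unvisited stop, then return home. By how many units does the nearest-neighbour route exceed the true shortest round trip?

Base: S4=15, S1=19, S5=20, S3=30, S2=31 ⇒ S4
S4: S1=4, S5=5, S2=16, S3=17 ⇒ S1
S1: S5=9, S3=13, S2=20 ⇒ S5
S5: S2=11, S3=14 ⇒ S2
S2: S3=25 ⇒ S3
NN route Base → S4 → S1 → S5 → S2 → S3 → Base costs 94.
Optimal: Base → S1 → S3 → S2 → S5 → S4 → Base costs 88 (by enumerating all 60 distinct tours).
Excess = 94 − 88 = 6.

6 longer than the optimal tour.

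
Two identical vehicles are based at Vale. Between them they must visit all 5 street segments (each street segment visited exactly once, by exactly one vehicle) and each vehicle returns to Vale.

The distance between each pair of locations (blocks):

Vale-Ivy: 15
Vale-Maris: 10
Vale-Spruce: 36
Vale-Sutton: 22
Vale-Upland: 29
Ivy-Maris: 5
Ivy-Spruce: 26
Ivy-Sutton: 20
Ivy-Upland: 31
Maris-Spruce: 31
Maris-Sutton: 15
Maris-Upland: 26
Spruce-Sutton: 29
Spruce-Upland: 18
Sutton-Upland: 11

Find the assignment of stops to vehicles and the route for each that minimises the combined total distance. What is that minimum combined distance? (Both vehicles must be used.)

Minimum combined distance: 112 blocks.

Try each way of splitting the stops between the two vehicles (each non-empty) and, for each split, find the best tour for each vehicle:
  {Ivy} + {Maris, Spruce, Sutton, Upland}: 30 + 90 = 120
  {Maris} + {Ivy, Spruce, Sutton, Upland}: 20 + 92 = 112
  {Ivy, Maris} + {Spruce, Sutton, Upland}: 30 + 87 = 117
  {Spruce} + {Ivy, Maris, Sutton, Upland}: 72 + 75 = 147
  {Ivy, Spruce} + {Maris, Sutton, Upland}: 77 + 65 = 142
  {Maris, Spruce} + {Ivy, Sutton, Upland}: 77 + 75 = 152
  … (15 splits in total)
Best: vehicle 1 Vale → Maris → Vale = 20; vehicle 2 Vale → Ivy → Spruce → Upland → Sutton → Vale = 92; combined 112.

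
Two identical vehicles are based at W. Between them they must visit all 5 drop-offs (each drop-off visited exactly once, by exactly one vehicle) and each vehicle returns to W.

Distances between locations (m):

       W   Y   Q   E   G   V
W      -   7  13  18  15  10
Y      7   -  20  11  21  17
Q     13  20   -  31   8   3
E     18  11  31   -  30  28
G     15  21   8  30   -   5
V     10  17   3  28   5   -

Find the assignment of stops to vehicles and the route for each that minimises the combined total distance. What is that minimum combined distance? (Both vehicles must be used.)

Try each way of splitting the stops between the two vehicles (each non-empty) and, for each split, find the best tour for each vehicle:
  {Y} + {Q, E, G, V}: 14 + 69 = 83
  {Q} + {Y, E, G, V}: 26 + 63 = 89
  {Y, Q} + {E, G, V}: 40 + 63 = 103
  {E} + {Y, Q, G, V}: 36 + 49 = 85
  {Y, E} + {Q, G, V}: 36 + 36 = 72
  {Q, E} + {Y, G, V}: 62 + 43 = 105
  … (15 splits in total)
Best: vehicle 1 W → Y → E → W = 36; vehicle 2 W → Q → G → V → W = 36; combined 72.

Minimum combined distance: 72 m.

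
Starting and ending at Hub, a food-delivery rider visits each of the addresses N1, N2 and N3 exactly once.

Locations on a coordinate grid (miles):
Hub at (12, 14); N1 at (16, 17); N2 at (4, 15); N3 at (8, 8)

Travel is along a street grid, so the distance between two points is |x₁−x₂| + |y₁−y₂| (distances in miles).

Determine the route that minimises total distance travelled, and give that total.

There are 3 distinct closed tours to check (reversals are equivalent).
Hub→N1→N2→N3→Hub: 7+14+11+10 = 42
Hub→N1→N3→N2→Hub: 7+17+11+9 = 44
Hub→N2→N1→N3→Hub: 9+14+17+10 = 50
The minimum is 42.
One optimal route: Hub → N1 → N2 → N3 → Hub (or its reverse).

Minimum total distance: 42 miles.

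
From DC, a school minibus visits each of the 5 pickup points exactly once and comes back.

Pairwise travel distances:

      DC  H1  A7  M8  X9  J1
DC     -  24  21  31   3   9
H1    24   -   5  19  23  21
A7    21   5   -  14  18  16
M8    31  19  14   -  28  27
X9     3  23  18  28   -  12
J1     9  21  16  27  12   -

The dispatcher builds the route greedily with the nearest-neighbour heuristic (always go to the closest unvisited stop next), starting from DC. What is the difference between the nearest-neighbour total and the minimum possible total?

6 longer than the optimal tour.

From DC: X9=3, J1=9, A7=21, H1=24, M8=31 → choose X9 (3).
From X9: J1=12, A7=18, H1=23, M8=28 → choose J1 (12).
From J1: A7=16, H1=21, M8=27 → choose A7 (16).
From A7: H1=5, M8=14 → choose H1 (5).
From H1: M8=19 → choose M8 (19).
NN route DC → X9 → J1 → A7 → H1 → M8 → DC costs 86.
Optimal: DC → X9 → M8 → H1 → A7 → J1 → DC costs 80 (by enumerating all 60 distinct tours).
Excess = 86 − 80 = 6.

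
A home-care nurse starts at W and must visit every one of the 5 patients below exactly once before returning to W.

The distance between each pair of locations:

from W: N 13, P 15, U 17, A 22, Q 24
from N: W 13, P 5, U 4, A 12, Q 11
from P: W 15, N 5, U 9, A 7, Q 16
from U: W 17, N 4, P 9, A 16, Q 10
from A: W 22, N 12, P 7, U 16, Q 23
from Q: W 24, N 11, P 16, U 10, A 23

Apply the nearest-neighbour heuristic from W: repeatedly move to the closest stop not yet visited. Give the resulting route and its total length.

At W the remaining stops are N 13, P 15, U 17, A 22, Q 24; go to N.
At N the remaining stops are U 4, P 5, Q 11, A 12; go to U.
At U the remaining stops are P 9, Q 10, A 16; go to P.
At P the remaining stops are A 7, Q 16; go to A.
At A the remaining stops are Q 23; go to Q.
Return Q→W: 24.
Total = 13 + 4 + 9 + 7 + 23 + 24 = 80.

80 along W → N → U → P → A → Q → W.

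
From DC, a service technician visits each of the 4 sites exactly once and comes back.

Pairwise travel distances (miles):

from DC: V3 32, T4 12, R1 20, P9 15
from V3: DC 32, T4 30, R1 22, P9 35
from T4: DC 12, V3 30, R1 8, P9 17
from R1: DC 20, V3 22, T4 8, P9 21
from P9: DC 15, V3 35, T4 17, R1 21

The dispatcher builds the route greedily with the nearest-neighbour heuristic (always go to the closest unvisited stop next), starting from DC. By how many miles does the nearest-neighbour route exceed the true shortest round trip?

16 miles longer than the optimal tour.

DC: T4=12, P9=15, R1=20, V3=32 ⇒ T4
T4: R1=8, P9=17, V3=30 ⇒ R1
R1: P9=21, V3=22 ⇒ P9
P9: V3=35 ⇒ V3
NN route DC → T4 → R1 → P9 → V3 → DC costs 108.
Optimal: DC → T4 → R1 → V3 → P9 → DC costs 92 (by enumerating all 12 distinct tours).
Excess = 108 − 92 = 16.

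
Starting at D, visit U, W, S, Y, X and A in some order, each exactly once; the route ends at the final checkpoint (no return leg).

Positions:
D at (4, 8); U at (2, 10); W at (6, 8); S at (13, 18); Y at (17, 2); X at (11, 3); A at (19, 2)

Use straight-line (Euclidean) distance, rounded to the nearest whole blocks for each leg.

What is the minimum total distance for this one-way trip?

Shortest open route: 39 blocks.

There are 6! = 720 possible orderings.
D → U → W → S → Y → X → A: 3+4+12+16+6+8 = 49
D → U → W → S → Y → A → X: 3+4+12+16+2+8 = 45
D → U → W → S → X → Y → A: 3+4+12+15+6+2 = 42
D → U → W → S → X → A → Y: 3+4+12+15+8+2 = 44
D → U → W → S → A → Y → X: 3+4+12+17+2+6 = 44
D → U → W → S → A → X → Y: 3+4+12+17+8+6 = 50
D → U → W → Y → S → X → A: 3+4+13+16+15+8 = 59
D → U → W → Y → S → A → X: 3+4+13+16+17+8 = 61
… (712 more)
D → U → W → X → Y → A → S: 3+4+7+6+2+17 = 39  ← best
The minimum is 39.
One shortest path: D → U → W → X → Y → A → S.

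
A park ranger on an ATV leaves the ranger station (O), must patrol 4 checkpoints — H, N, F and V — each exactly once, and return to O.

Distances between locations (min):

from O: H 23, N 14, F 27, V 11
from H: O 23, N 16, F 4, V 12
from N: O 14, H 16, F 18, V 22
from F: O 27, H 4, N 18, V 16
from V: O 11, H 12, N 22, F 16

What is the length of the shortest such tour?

With 4 stops there are 4!/2 = 12 distinct round trips (a route and its reverse cost the same).
O - H - N - F - V - O: 23+16+18+16+11 = 84
O - H - N - V - F - O: 23+16+22+16+27 = 104
O - H - F - N - V - O: 23+4+18+22+11 = 78
O - H - F - V - N - O: 23+4+16+22+14 = 79
O - H - V - N - F - O: 23+12+22+18+27 = 102
O - H - V - F - N - O: 23+12+16+18+14 = 83
O - N - H - F - V - O: 14+16+4+16+11 = 61
O - N - H - V - F - O: 14+16+12+16+27 = 85
O - N - F - H - V - O: 14+18+4+12+11 = 59
O - N - V - H - F - O: 14+22+12+4+27 = 79
O - F - H - N - V - O: 27+4+16+22+11 = 80
O - F - N - H - V - O: 27+18+16+12+11 = 84
The minimum is 59.
One optimal route: O → N → F → H → V → O (or its reverse).

Shortest round trip = 59 min.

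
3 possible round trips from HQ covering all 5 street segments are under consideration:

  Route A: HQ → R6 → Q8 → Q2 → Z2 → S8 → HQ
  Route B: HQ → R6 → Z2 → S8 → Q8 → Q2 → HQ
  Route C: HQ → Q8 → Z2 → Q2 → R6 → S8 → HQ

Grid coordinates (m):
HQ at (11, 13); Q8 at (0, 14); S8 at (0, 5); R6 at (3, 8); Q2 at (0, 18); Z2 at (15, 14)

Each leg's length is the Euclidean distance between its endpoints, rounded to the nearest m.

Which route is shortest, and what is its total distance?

Shortest is Route B, total 64 m.

Route A: 9 + 7 + 4 + 16 + 17 + 14 = 67
Route B: 9 + 13 + 17 + 9 + 4 + 12 = 64
Route C: 11 + 15 + 16 + 10 + 4 + 14 = 70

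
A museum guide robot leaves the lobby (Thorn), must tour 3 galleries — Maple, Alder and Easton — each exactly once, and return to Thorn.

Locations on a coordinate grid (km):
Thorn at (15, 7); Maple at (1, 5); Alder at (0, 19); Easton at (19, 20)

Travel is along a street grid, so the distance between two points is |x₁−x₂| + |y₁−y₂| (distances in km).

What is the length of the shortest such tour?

With 3 stops there are 3!/2 = 3 distinct round trips (a route and its reverse cost the same).
Thorn - Maple - Alder - Easton - Thorn: 16+15+20+17 = 68
Thorn - Maple - Easton - Alder - Thorn: 16+33+20+27 = 96
Thorn - Alder - Maple - Easton - Thorn: 27+15+33+17 = 92
The minimum is 68.
One optimal route: Thorn → Maple → Alder → Easton → Thorn (or its reverse).

68 km — the shortest possible round trip.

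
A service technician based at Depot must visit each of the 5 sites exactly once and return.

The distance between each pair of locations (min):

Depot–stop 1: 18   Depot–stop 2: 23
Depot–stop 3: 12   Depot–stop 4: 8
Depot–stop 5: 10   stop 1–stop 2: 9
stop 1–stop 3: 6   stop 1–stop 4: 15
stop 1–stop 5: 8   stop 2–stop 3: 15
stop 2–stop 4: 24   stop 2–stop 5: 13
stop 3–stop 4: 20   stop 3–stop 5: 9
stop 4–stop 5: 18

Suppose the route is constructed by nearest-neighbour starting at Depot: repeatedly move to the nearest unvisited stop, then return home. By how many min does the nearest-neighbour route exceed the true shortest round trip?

From Depot: stop 4=8, stop 5=10, stop 3=12, stop 1=18, stop 2=23 → choose stop 4 (8).
From stop 4: stop 1=15, stop 5=18, stop 3=20, stop 2=24 → choose stop 1 (15).
From stop 1: stop 3=6, stop 5=8, stop 2=9 → choose stop 3 (6).
From stop 3: stop 5=9, stop 2=15 → choose stop 5 (9).
From stop 5: stop 2=13 → choose stop 2 (13).
NN route Depot → stop 4 → stop 1 → stop 3 → stop 5 → stop 2 → Depot costs 74.
Optimal: Depot → stop 3 → stop 1 → stop 2 → stop 5 → stop 4 → Depot costs 66 (by enumerating all 60 distinct tours).
Excess = 74 − 66 = 8.

The nearest-neighbour route is 8 min longer than optimal.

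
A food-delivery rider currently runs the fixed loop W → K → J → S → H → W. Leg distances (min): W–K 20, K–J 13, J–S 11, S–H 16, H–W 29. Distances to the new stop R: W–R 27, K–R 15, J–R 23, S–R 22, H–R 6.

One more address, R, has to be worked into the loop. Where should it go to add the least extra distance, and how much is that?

Adding 4 min by placing R on the H–W leg.

Insertion cost between consecutive stops i–j is d(i,R) + d(R,j) − d(i,j):
  between W and K: 27 + 15 − 20 = 22
  between K and J: 15 + 23 − 13 = 25
  between J and S: 23 + 22 − 11 = 34
  between S and H: 22 + 6 − 16 = 12
  between H and W: 6 + 27 − 29 = 4
Cheapest insertion is between H and W, adding 4.
New total = 89 + 4 = 93.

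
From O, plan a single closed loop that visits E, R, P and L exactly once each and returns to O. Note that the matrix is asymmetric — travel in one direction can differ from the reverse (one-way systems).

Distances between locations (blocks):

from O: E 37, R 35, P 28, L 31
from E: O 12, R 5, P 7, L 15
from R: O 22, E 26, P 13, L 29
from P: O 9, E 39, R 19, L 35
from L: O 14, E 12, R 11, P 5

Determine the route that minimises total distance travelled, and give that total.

O-E-R-P-L-O: 37+5+13+35+14 = 104
O-E-R-L-P-O: 37+5+29+5+9 = 85
O-E-P-R-L-O: 37+7+19+29+14 = 106
O-E-P-L-R-O: 37+7+35+11+22 = 112
O-E-L-R-P-O: 37+15+11+13+9 = 85
O-E-L-P-R-O: 37+15+5+19+22 = 98
O-R-E-P-L-O: 35+26+7+35+14 = 117
O-R-E-L-P-O: 35+26+15+5+9 = 90
O-R-P-E-L-O: 35+13+39+15+14 = 116
O-R-P-L-E-O: 35+13+35+12+12 = 107
O-R-L-E-P-O: 35+29+12+7+9 = 92
O-R-L-P-E-O: 35+29+5+39+12 = 120
O-P-E-R-L-O: 28+39+5+29+14 = 115
O-P-E-L-R-O: 28+39+15+11+22 = 115
… (10 more)
O-L-E-R-P-O: 31+12+5+13+9 = 70  ← best
The minimum is 70.
One optimal route: O → L → E → R → P → O.

70 blocks — the shortest possible round trip.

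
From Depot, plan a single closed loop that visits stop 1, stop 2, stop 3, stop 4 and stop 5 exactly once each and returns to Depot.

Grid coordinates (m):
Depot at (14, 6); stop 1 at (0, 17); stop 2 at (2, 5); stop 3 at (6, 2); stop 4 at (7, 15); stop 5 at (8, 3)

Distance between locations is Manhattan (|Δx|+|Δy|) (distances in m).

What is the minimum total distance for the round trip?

58 m — the shortest possible round trip.

Depot - stop 1 - stop 2 - stop 3 - stop 4 - stop 5 - Depot: 25+14+7+14+13+9 = 82
Depot - stop 1 - stop 2 - stop 3 - stop 5 - stop 4 - Depot: 25+14+7+3+13+16 = 78
Depot - stop 1 - stop 2 - stop 4 - stop 3 - stop 5 - Depot: 25+14+15+14+3+9 = 80
Depot - stop 1 - stop 2 - stop 4 - stop 5 - stop 3 - Depot: 25+14+15+13+3+12 = 82
Depot - stop 1 - stop 2 - stop 5 - stop 3 - stop 4 - Depot: 25+14+8+3+14+16 = 80
Depot - stop 1 - stop 2 - stop 5 - stop 4 - stop 3 - Depot: 25+14+8+13+14+12 = 86
Depot - stop 1 - stop 3 - stop 2 - stop 4 - stop 5 - Depot: 25+21+7+15+13+9 = 90
Depot - stop 1 - stop 3 - stop 2 - stop 5 - stop 4 - Depot: 25+21+7+8+13+16 = 90
Depot - stop 1 - stop 3 - stop 4 - stop 2 - stop 5 - Depot: 25+21+14+15+8+9 = 92
Depot - stop 1 - stop 3 - stop 4 - stop 5 - stop 2 - Depot: 25+21+14+13+8+13 = 94
Depot - stop 1 - stop 3 - stop 5 - stop 2 - stop 4 - Depot: 25+21+3+8+15+16 = 88
Depot - stop 1 - stop 3 - stop 5 - stop 4 - stop 2 - Depot: 25+21+3+13+15+13 = 90
Depot - stop 1 - stop 4 - stop 2 - stop 3 - stop 5 - Depot: 25+9+15+7+3+9 = 68
Depot - stop 1 - stop 4 - stop 2 - stop 5 - stop 3 - Depot: 25+9+15+8+3+12 = 72
… (46 more)
Depot - stop 4 - stop 1 - stop 2 - stop 3 - stop 5 - Depot: 16+9+14+7+3+9 = 58  ← best
The minimum is 58.
One optimal route: Depot → stop 4 → stop 1 → stop 2 → stop 3 → stop 5 → Depot (or its reverse).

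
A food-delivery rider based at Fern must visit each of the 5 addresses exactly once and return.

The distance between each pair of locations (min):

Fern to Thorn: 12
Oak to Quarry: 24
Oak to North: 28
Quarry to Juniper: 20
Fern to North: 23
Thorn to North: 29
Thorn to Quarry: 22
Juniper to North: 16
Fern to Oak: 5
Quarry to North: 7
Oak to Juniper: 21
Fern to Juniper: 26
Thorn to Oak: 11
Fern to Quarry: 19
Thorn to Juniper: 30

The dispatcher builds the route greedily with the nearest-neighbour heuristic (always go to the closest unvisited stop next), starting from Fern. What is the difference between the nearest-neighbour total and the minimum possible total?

Excess over optimum: 4 min.

From Fern: Oak=5, Thorn=12, Quarry=19, North=23, Juniper=26 → choose Oak (5).
From Oak: Thorn=11, Juniper=21, Quarry=24, North=28 → choose Thorn (11).
From Thorn: Quarry=22, North=29, Juniper=30 → choose Quarry (22).
From Quarry: North=7, Juniper=20 → choose North (7).
From North: Juniper=16 → choose Juniper (16).
NN route Fern → Oak → Thorn → Quarry → North → Juniper → Fern costs 87.
Optimal: Fern → Thorn → Quarry → North → Juniper → Oak → Fern costs 83 (by enumerating all 60 distinct tours).
Excess = 87 − 83 = 4.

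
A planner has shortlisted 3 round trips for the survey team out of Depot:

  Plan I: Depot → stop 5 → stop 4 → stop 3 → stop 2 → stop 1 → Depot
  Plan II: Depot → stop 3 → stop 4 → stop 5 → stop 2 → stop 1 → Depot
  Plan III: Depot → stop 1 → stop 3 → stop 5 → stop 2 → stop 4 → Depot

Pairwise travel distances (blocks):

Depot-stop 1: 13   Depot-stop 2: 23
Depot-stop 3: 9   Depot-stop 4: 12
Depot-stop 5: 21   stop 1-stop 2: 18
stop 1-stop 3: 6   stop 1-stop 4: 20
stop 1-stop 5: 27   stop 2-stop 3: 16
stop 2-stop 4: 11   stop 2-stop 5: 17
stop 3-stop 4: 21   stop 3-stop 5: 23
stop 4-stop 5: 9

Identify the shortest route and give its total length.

Plan I: 21 + 9 + 21 + 16 + 18 + 13 = 98
Plan II: 9 + 21 + 9 + 17 + 18 + 13 = 87
Plan III: 13 + 6 + 23 + 17 + 11 + 12 = 82

Shortest is Plan III, total 82 blocks.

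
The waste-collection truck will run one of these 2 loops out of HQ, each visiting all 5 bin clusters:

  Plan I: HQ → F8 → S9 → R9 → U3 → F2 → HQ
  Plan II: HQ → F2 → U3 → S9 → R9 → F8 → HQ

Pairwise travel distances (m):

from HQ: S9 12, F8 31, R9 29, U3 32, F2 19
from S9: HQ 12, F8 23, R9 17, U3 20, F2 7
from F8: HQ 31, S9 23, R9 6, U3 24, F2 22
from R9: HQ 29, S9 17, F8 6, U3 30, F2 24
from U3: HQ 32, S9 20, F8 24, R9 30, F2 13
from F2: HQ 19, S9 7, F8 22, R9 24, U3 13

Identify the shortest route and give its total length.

Plan I: 31 + 23 + 17 + 30 + 13 + 19 = 133
Plan II: 19 + 13 + 20 + 17 + 6 + 31 = 106

106 m — Plan II is the shortest.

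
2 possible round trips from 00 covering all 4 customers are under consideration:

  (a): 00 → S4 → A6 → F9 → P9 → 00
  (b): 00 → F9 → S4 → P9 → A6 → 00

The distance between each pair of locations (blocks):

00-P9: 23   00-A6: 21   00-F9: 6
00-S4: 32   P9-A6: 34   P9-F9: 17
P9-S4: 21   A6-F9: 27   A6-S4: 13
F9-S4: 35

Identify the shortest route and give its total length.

(a): 32 + 13 + 27 + 17 + 23 = 112
(b): 6 + 35 + 21 + 34 + 21 = 117

Shortest is (a), total 112 blocks.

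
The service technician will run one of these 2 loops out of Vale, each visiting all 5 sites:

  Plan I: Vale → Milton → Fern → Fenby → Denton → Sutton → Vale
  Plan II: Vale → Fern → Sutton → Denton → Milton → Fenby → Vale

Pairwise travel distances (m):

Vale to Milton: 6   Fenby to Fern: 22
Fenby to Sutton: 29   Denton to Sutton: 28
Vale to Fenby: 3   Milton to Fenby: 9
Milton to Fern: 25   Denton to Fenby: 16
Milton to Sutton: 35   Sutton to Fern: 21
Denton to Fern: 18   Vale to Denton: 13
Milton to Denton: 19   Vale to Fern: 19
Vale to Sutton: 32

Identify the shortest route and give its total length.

Plan I: 6 + 25 + 22 + 16 + 28 + 32 = 129
Plan II: 19 + 21 + 28 + 19 + 9 + 3 = 99

Shortest is Plan II, total 99 m.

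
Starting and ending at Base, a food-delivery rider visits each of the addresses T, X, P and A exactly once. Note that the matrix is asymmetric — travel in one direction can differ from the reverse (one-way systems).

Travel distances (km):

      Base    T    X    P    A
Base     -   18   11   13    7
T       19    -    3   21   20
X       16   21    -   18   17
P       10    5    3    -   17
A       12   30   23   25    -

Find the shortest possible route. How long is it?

Base→T→X→P→A→Base: 18+3+18+17+12 = 68
Base→T→X→A→P→Base: 18+3+17+25+10 = 73
Base→T→P→X→A→Base: 18+21+3+17+12 = 71
Base→T→P→A→X→Base: 18+21+17+23+16 = 95
Base→T→A→X→P→Base: 18+20+23+18+10 = 89
Base→T→A→P→X→Base: 18+20+25+3+16 = 82
Base→X→T→P→A→Base: 11+21+21+17+12 = 82
Base→X→T→A→P→Base: 11+21+20+25+10 = 87
Base→X→P→T→A→Base: 11+18+5+20+12 = 66
Base→X→P→A→T→Base: 11+18+17+30+19 = 95
Base→X→A→T→P→Base: 11+17+30+21+10 = 89
Base→X→A→P→T→Base: 11+17+25+5+19 = 77
Base→P→T→X→A→Base: 13+5+3+17+12 = 50
Base→P→T→A→X→Base: 13+5+20+23+16 = 77
… (10 more)
The minimum is 50.
One optimal route: Base → P → T → X → A → Base.

Shortest round trip = 50 km.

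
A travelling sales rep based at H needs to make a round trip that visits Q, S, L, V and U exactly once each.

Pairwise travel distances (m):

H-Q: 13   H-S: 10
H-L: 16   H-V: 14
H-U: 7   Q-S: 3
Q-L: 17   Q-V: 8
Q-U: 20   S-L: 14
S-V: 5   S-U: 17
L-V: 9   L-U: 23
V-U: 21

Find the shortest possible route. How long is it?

60 m — the shortest possible round trip.

H - Q - S - L - V - U - H: 13+3+14+9+21+7 = 67
H - Q - S - L - U - V - H: 13+3+14+23+21+14 = 88
H - Q - S - V - L - U - H: 13+3+5+9+23+7 = 60
H - Q - S - V - U - L - H: 13+3+5+21+23+16 = 81
H - Q - S - U - L - V - H: 13+3+17+23+9+14 = 79
H - Q - S - U - V - L - H: 13+3+17+21+9+16 = 79
H - Q - L - S - V - U - H: 13+17+14+5+21+7 = 77
H - Q - L - S - U - V - H: 13+17+14+17+21+14 = 96
H - Q - L - V - S - U - H: 13+17+9+5+17+7 = 68
H - Q - L - V - U - S - H: 13+17+9+21+17+10 = 87
H - Q - L - U - S - V - H: 13+17+23+17+5+14 = 89
H - Q - L - U - V - S - H: 13+17+23+21+5+10 = 89
H - Q - V - S - L - U - H: 13+8+5+14+23+7 = 70
H - Q - V - S - U - L - H: 13+8+5+17+23+16 = 82
… (46 more)
The minimum is 60.
One optimal route: H → Q → S → V → L → U → H (or its reverse).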